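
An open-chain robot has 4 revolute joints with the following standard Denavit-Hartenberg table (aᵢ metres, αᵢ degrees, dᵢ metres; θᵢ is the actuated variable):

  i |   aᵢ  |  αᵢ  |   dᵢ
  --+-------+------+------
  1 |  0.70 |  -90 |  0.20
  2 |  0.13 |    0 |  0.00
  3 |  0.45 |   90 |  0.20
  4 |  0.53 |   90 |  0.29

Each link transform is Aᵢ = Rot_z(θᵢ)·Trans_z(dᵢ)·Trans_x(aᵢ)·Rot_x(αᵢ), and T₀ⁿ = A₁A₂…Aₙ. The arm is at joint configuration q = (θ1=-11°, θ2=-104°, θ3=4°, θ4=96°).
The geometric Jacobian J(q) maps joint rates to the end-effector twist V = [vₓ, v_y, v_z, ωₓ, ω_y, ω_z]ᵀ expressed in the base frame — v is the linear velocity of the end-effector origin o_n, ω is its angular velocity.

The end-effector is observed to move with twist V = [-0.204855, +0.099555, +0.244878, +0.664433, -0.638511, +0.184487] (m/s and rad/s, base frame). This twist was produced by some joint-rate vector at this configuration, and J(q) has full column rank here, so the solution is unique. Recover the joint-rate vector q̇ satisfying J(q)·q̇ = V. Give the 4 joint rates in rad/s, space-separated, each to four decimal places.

o_n = [0.4474, 0.6537, 0.6644]
J₁: ẑ×o_n = [-0.6537, 0.4474, 0.0000], ω = ẑ
J2: z=[0.1908, 0.9816, 0.0000] o=[0.6871, -0.1336, 0.2000] → [0.4559, -0.0886, 0.3856, 0.1908, 0.9816, 0.0000]
J3: z=[0.1908, 0.9816, 0.0000] o=[0.6563, -0.1276, 0.3261] → [0.3320, -0.0645, 0.3541, 0.1908, 0.9816, 0.0000]
J4: z=[-0.9667, 0.1879, -0.1736] o=[0.6177, 0.0837, 0.7693] → [0.0793, -0.0718, -0.5191, -0.9667, 0.1879, -0.1736]
q̇ = J⁺·V = [0.0480, 0.4430, -0.9430, -0.7860]

0.0480 0.4430 -0.9430 -0.7860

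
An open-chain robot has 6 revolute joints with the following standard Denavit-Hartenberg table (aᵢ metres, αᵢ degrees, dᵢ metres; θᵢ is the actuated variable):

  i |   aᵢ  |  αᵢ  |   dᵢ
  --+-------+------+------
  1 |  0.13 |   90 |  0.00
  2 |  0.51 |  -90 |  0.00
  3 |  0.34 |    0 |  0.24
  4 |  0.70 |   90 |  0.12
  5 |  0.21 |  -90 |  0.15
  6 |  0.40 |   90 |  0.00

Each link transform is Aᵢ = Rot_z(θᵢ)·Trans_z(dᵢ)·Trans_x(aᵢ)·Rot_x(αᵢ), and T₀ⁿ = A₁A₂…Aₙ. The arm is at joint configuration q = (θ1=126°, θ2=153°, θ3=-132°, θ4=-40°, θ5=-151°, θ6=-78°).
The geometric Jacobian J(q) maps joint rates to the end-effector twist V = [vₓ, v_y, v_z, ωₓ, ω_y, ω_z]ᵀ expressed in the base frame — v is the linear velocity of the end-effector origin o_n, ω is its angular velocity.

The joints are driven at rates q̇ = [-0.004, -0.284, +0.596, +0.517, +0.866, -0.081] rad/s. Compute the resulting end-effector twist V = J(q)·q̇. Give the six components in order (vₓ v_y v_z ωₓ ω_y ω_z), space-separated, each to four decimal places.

o_n = [-0.3191, 0.0622, -0.2995]
J₁: ẑ×o_n = [-0.0622, -0.3191, 0.0000], ω = ẑ
J2: z=[0.8090, 0.5878, 0.0000] o=[-0.0764, 0.1052, 0.0000] → [-0.1760, 0.2423, 0.1079, 0.8090, 0.5878, 0.0000]
J3: z=[0.2668, -0.3673, -0.8910] o=[0.1907, -0.2625, 0.2315] → [0.4843, 0.5959, -0.1006, 0.2668, -0.3673, -0.8910]
J4: z=[0.2668, -0.3673, -0.8910] o=[0.3400, -0.0381, -0.0856] → [0.1679, 0.6443, -0.2153, 0.2668, -0.3673, -0.8910]
J5: z=[-0.8740, -0.4817, -0.0632] o=[0.0878, 0.4748, -0.5072] → [-0.1261, 0.2073, 0.1646, -0.8740, -0.4817, -0.0632]
J6: z=[-0.4302, 0.7070, 0.5613] o=[0.0041, 0.2938, -0.3434] → [0.1610, -0.1625, 0.3281, -0.4302, 0.7070, 0.5613]
V = J·q̇ = [0.3035, 0.8134, -0.0860, -0.6548, -1.0502, -1.0959]

0.3035 0.8134 -0.0860 -0.6548 -1.0502 -1.0959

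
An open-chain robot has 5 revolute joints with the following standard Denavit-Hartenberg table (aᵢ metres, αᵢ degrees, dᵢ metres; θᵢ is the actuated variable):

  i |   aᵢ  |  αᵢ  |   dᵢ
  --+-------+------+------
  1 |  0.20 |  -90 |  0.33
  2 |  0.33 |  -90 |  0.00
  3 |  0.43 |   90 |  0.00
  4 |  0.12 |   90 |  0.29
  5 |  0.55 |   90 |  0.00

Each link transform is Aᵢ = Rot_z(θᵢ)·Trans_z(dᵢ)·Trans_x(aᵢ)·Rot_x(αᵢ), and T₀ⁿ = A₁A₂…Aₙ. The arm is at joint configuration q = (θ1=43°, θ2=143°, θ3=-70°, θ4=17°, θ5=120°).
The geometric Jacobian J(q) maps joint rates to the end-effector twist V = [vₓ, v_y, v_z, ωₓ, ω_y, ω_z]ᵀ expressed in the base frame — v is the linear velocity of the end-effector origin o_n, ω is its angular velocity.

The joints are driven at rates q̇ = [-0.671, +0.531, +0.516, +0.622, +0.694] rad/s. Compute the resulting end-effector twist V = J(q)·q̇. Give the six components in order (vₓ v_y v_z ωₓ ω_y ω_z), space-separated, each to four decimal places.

o_n = [-0.0215, 0.7003, 0.4706]
J₁: ẑ×o_n = [-0.7003, -0.0215, 0.0000], ω = ẑ
J2: z=[-0.6820, 0.7314, 0.0000] o=[0.1463, 0.1364, 0.3300] → [0.1028, 0.0959, -0.2619, -0.6820, 0.7314, 0.0000]
J3: z=[-0.4401, -0.4104, 0.7986] o=[-0.0465, -0.0433, 0.1314] → [-0.7331, 0.1692, -0.3171, -0.4401, -0.4104, 0.7986]
J4: z=[0.3156, 0.7620, 0.5655] o=[-0.4080, 0.1721, 0.0429] → [0.0271, 0.0835, -0.1277, 0.3156, 0.7620, 0.5655]
J5: z=[0.1751, 0.5390, -0.8239] o=[-0.4283, 0.4361, 0.2113] → [0.3574, -0.3806, -0.1730, 0.1751, 0.5390, -0.8239]
V = J·q̇ = [0.4111, -0.0595, -0.5021, -0.2714, 1.0245, -0.4789]

0.4111 -0.0595 -0.5021 -0.2714 1.0245 -0.4789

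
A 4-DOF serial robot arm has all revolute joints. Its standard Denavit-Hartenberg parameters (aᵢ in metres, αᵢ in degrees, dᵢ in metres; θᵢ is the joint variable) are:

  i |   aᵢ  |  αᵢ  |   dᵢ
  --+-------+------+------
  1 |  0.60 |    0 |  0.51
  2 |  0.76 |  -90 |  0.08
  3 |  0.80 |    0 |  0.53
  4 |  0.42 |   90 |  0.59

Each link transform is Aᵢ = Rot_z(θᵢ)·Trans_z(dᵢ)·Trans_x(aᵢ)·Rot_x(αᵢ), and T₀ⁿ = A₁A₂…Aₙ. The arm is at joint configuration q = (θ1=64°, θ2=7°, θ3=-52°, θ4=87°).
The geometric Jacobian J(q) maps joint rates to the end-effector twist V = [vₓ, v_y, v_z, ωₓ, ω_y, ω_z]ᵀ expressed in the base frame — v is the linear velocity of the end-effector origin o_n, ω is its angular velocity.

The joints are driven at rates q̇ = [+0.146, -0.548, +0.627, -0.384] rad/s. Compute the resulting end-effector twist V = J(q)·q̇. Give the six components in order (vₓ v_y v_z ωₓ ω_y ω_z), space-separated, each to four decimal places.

o_n = [-0.2762, 2.4135, 0.9795]
J₁: ẑ×o_n = [-2.4135, -0.2762, 0.0000], ω = ẑ
J2: z=[0.0000, 0.0000, 1.0000] o=[0.2630, 0.5393, 0.5100] → [-1.8742, -0.5392, 0.0000, 0.0000, 0.0000, 1.0000]
J3: z=[-0.9455, 0.3256, 0.0000] o=[0.5105, 1.2579, 0.5900] → [0.1268, 0.3683, -0.8366, -0.9455, 0.3256, 0.0000]
J4: z=[-0.9455, 0.3256, 0.0000] o=[0.1697, 1.8961, 1.2204] → [-0.0784, -0.2278, -0.3440, -0.9455, 0.3256, 0.0000]
V = J·q̇ = [0.7843, 0.5735, -0.3924, -0.2298, 0.0791, -0.4020]

0.7843 0.5735 -0.3924 -0.2298 0.0791 -0.4020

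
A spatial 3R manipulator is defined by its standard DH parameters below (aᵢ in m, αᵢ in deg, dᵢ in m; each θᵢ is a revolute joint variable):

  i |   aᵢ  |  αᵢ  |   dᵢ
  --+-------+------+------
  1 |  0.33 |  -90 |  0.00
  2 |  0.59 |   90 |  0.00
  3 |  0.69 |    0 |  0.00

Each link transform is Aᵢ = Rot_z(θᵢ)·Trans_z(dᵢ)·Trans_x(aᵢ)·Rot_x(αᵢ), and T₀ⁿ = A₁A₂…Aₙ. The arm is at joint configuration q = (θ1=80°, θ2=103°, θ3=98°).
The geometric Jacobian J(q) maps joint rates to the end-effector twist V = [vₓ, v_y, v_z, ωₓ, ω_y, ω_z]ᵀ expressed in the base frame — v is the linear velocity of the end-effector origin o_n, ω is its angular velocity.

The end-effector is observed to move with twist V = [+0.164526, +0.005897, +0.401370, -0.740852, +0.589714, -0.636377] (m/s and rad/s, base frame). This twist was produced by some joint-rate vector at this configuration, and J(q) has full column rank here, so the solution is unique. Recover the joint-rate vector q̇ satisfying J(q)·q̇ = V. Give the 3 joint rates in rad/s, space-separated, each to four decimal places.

o_n = [-0.6349, 0.3342, -0.4813]
J₁: ẑ×o_n = [-0.3342, -0.6349, 0.0000], ω = ẑ
J2: z=[-0.9848, 0.1736, 0.0000] o=[0.0573, 0.3250, 0.0000] → [-0.0836, -0.4740, 0.1111, -0.9848, 0.1736, 0.0000]
J3: z=[0.1692, 0.9596, -0.2250] o=[0.0343, 0.1943, -0.5749] → [0.1213, 0.1347, 0.6658, 0.1692, 0.9596, -0.2250]
q̇ = J⁺·V = [-0.5320, 0.8320, 0.4640]

-0.5320 0.8320 0.4640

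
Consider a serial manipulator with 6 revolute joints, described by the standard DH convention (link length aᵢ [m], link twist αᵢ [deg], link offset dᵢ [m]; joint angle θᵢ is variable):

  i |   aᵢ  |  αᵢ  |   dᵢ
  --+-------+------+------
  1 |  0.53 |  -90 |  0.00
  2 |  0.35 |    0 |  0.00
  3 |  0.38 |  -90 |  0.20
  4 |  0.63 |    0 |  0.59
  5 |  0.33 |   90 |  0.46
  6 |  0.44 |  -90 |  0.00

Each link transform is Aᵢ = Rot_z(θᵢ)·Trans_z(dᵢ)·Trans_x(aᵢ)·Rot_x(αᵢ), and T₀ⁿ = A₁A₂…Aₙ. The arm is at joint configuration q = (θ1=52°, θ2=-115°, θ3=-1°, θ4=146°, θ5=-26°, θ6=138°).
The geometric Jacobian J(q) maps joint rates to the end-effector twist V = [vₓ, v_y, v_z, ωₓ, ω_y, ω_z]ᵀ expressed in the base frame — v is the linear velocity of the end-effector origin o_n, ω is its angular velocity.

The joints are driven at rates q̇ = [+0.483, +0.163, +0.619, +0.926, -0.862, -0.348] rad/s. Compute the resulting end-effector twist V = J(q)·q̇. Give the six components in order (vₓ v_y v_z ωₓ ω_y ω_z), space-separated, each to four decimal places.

o_n = [1.1400, 1.2076, 0.7773]
J₁: ẑ×o_n = [-1.2076, 1.1400, 0.0000], ω = ẑ
J2: z=[-0.7880, 0.6157, 0.0000] o=[0.3263, 0.4176, 0.0000] → [0.4786, 0.6125, -1.1235, -0.7880, 0.6157, 0.0000]
J3: z=[-0.7880, 0.6157, 0.0000] o=[0.2352, 0.3011, 0.3172] → [0.2833, 0.3626, -1.2714, -0.7880, 0.6157, 0.0000]
J4: z=[0.5534, 0.7083, 0.4384] o=[-0.0249, 0.2930, 0.6587] → [-0.3170, 0.4451, -0.3190, 0.5534, 0.7083, 0.4384]
J5: z=[0.5534, 0.7083, 0.4384] o=[0.7201, 0.6744, 0.4480] → [-0.0005, 0.0018, -0.0023, 0.5534, 0.7083, 0.4384]
J6: z=[0.1603, -0.6070, 0.7784] o=[1.2444, 0.8812, 0.5013] → [-0.4216, -0.1255, -0.0110, 0.1603, -0.6070, 0.7784]
V = J·q̇ = [-0.4763, 1.3291, -1.2596, -0.6366, 0.7380, 0.2402]

-0.4763 1.3291 -1.2596 -0.6366 0.7380 0.2402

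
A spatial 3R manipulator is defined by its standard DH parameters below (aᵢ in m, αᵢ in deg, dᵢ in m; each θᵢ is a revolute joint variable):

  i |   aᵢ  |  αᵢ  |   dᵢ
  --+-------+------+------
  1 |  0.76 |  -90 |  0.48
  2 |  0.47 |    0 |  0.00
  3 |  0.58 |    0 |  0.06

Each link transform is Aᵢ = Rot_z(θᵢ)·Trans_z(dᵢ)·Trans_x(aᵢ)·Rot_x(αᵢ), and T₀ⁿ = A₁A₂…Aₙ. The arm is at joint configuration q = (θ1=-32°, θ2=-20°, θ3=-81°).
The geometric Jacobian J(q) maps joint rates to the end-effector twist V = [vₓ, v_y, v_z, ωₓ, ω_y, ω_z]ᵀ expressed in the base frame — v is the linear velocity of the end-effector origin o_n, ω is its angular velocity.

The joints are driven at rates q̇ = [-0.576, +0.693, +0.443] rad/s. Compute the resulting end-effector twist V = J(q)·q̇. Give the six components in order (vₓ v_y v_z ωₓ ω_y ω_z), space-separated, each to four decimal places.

o_n = [0.9570, -0.5273, 1.2101]
J₁: ẑ×o_n = [0.5273, 0.9570, -0.0000], ω = ẑ
J2: z=[0.5299, 0.8480, 0.0000] o=[0.6445, -0.4027, 0.4800] → [0.6192, -0.3869, -0.3310, 0.5299, 0.8480, 0.0000]
J3: z=[0.5299, 0.8480, 0.0000] o=[1.0191, -0.6368, 0.6407] → [0.4828, -0.3017, 0.1107, 0.5299, 0.8480, 0.0000]
V = J·q̇ = [0.3393, -0.9530, -0.1803, 0.6020, 0.9634, -0.5760]

0.3393 -0.9530 -0.1803 0.6020 0.9634 -0.5760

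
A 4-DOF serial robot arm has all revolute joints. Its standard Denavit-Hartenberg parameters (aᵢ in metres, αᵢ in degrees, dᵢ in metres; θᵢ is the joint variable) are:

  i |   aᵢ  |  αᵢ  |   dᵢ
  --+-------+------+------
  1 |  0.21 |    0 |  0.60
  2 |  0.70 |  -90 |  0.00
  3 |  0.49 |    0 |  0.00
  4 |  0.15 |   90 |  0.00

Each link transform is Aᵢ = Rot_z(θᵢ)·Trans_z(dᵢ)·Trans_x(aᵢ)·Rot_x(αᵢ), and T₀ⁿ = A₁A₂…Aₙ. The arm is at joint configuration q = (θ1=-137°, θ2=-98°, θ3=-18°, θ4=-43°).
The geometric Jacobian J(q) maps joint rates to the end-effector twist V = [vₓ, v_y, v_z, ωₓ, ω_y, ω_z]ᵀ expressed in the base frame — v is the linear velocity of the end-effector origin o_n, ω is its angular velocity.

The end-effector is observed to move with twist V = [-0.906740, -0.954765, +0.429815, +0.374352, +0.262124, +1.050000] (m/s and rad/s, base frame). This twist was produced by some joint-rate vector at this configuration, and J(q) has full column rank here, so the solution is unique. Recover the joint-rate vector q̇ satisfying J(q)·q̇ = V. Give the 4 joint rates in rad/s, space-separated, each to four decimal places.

o_n = [-0.8641, 0.8715, 0.8826]
J₁: ẑ×o_n = [-0.8715, -0.8641, 0.0000], ω = ẑ
J2: z=[0.0000, 0.0000, 1.0000] o=[-0.1536, -0.1432, 0.6000] → [-1.0147, -0.7105, 0.0000, 0.0000, 0.0000, 1.0000]
J3: z=[-0.8192, -0.5736, 0.0000] o=[-0.5551, 0.4302, 0.6000] → [-0.1621, 0.2315, -0.5387, -0.8192, -0.5736, 0.0000]
J4: z=[-0.8192, -0.5736, 0.0000] o=[-0.8224, 0.8119, 0.7514] → [-0.0752, 0.1075, -0.0727, -0.8192, -0.5736, 0.0000]
q̇ = J⁺·V = [0.3520, 0.6980, -0.8510, 0.3940]

0.3520 0.6980 -0.8510 0.3940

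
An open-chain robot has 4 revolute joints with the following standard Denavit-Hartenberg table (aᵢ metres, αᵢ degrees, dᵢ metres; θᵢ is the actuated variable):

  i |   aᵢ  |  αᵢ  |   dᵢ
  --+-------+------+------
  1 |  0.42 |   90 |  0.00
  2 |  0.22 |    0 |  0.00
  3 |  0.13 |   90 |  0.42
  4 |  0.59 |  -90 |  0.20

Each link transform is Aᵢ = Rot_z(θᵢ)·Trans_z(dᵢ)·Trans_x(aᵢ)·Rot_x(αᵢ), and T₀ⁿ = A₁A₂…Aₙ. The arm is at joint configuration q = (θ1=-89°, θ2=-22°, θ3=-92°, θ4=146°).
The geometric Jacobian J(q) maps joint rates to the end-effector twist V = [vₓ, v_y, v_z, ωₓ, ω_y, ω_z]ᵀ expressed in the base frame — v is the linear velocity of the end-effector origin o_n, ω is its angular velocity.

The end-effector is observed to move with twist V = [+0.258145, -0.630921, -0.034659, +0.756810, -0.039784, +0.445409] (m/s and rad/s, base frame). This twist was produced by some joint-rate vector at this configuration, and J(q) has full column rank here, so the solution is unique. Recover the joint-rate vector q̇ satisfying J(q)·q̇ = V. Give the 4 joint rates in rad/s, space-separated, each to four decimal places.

o_n = [-0.7396, -0.6003, 0.3270]
J₁: ẑ×o_n = [0.6003, -0.7396, 0.0000], ω = ẑ
J2: z=[-0.9998, -0.0175, 0.0000] o=[0.0073, -0.4199, 0.0000] → [-0.0057, 0.3270, 0.1673, -0.9998, -0.0175, 0.0000]
J3: z=[-0.9998, -0.0175, 0.0000] o=[0.0109, -0.6239, -0.0824] → [-0.0071, 0.4094, -0.0366, -0.9998, -0.0175, 0.0000]
J4: z=[-0.0159, 0.9134, 0.4067] o=[-0.4100, -0.5783, -0.2012] → [0.4914, -0.1256, 0.3014, -0.0159, 0.9134, 0.4067]
q̇ = J⁺·V = [0.4690, -0.2200, -0.5360, -0.0580]

0.4690 -0.2200 -0.5360 -0.0580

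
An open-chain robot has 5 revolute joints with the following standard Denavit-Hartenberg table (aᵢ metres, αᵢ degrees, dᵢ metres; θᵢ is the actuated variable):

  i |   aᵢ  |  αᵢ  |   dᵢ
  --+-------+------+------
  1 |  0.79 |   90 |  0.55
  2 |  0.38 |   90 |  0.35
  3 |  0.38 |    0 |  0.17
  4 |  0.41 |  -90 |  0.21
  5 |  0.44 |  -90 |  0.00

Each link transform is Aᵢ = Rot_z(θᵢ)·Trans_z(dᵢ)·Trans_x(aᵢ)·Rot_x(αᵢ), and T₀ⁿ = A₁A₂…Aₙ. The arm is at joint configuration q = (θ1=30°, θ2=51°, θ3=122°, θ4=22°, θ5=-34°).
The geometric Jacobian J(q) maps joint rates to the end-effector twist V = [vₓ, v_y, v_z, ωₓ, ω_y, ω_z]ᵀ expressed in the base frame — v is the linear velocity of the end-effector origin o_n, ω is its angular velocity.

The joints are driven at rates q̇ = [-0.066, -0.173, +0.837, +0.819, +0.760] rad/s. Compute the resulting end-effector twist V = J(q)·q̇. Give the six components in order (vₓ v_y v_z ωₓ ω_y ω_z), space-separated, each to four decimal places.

o_n = [1.4251, -0.4793, -0.1923]
J₁: ẑ×o_n = [0.4793, 1.4251, -0.0000], ω = ẑ
J2: z=[0.5000, -0.8660, 0.0000] o=[0.6842, 0.3950, 0.5500] → [0.6428, 0.3711, 0.2045, 0.5000, -0.8660, 0.0000]
J3: z=[0.6730, 0.3886, -0.6293] o=[1.0663, 0.2115, 0.8453] → [-0.8379, 0.4725, -0.6044, 0.6730, 0.3886, -0.6293]
J4: z=[0.6730, 0.3886, -0.6293] o=[1.2321, -0.0649, 0.5818] → [-0.5616, 0.3995, -0.3539, 0.6730, 0.3886, -0.6293]
J5: z=[-0.7249, 0.5157, -0.4568] o=[1.3131, -0.2964, 0.1919] → [-0.2817, -0.3296, 0.0749, -0.7249, 0.5157, -0.4568]
V = J·q̇ = [-1.5182, 0.3139, -0.7742, 0.4771, 1.1852, -1.4553]

-1.5182 0.3139 -0.7742 0.4771 1.1852 -1.4553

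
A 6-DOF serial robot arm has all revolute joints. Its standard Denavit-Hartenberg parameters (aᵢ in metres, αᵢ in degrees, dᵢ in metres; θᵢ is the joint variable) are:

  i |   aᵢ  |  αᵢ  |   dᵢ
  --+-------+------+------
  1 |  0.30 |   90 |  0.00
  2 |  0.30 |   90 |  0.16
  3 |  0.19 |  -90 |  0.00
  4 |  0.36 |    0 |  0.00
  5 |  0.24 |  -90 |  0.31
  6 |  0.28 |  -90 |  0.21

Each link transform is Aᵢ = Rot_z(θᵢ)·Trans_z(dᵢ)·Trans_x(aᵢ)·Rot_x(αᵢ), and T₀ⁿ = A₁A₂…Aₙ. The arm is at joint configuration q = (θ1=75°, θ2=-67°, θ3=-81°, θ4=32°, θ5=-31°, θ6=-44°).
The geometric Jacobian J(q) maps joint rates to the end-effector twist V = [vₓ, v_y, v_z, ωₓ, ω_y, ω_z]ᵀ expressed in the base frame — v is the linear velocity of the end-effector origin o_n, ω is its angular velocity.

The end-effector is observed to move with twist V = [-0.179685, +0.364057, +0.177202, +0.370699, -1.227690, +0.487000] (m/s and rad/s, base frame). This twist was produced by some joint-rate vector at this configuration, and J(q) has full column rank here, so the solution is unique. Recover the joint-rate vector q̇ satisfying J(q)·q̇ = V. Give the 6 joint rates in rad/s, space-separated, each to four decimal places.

0.7650 0.7150 0.4180 0.7670 -0.9410 -0.6940

o_n = [-0.3889, 1.1860, -0.7096]
J₁: ẑ×o_n = [-1.1860, -0.3889, 0.0000], ω = ẑ
J2: z=[0.9659, -0.2588, 0.0000] o=[0.0776, 0.2898, 0.0000] → [0.1837, 0.6854, 0.7449, 0.9659, -0.2588, 0.0000]
J3: z=[-0.2382, -0.8891, -0.3907] o=[0.2625, 0.3616, -0.2762] → [0.7075, 0.1513, -0.7756, -0.2382, -0.8891, -0.3907]
J4: z=[0.2510, 0.3323, -0.9092] o=[0.0843, 0.4214, -0.3035] → [0.5602, 0.5321, 0.3491, 0.2510, 0.3323, -0.9092]
J5: z=[0.2510, 0.3323, -0.9092] o=[-0.1567, 0.6871, -0.2729] → [0.3085, 0.3207, 0.2024, 0.2510, 0.3323, -0.9092]
J6: z=[0.2546, 0.8835, 0.3932] o=[-0.3030, 0.8693, -0.5877] → [-0.2322, -0.0027, 0.1564, 0.2546, 0.8835, 0.3932]
q̇ = J⁺·V = [0.7650, 0.7150, 0.4180, 0.7670, -0.9410, -0.6940]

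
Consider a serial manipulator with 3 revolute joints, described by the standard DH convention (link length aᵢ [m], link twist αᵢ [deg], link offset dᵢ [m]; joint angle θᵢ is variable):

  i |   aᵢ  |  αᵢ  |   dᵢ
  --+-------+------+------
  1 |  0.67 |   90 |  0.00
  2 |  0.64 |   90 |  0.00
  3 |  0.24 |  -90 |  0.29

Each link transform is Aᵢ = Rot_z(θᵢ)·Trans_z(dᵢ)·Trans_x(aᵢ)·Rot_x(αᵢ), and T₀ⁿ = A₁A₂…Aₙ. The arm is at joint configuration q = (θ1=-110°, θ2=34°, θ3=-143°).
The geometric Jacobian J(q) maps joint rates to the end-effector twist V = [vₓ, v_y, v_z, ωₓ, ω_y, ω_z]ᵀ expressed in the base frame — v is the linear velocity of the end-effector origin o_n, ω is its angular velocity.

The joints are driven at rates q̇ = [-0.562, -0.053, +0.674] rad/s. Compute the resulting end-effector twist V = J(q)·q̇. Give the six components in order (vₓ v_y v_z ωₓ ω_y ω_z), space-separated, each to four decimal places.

o_n = [-0.2760, -1.1806, 0.0103]
J₁: ẑ×o_n = [1.1806, -0.2760, 0.0000], ω = ẑ
J2: z=[-0.9397, 0.3420, 0.0000] o=[-0.2292, -0.6296, 0.0000] → [0.0035, 0.0097, 0.5338, -0.9397, 0.3420, 0.0000]
J3: z=[-0.1913, -0.5255, -0.8290] o=[-0.4106, -1.1282, 0.3579] → [0.1392, -0.1781, 0.0808, -0.1913, -0.5255, -0.8290]
V = J·q̇ = [-0.5699, 0.0346, 0.0261, -0.0791, -0.3723, -1.1208]

-0.5699 0.0346 0.0261 -0.0791 -0.3723 -1.1208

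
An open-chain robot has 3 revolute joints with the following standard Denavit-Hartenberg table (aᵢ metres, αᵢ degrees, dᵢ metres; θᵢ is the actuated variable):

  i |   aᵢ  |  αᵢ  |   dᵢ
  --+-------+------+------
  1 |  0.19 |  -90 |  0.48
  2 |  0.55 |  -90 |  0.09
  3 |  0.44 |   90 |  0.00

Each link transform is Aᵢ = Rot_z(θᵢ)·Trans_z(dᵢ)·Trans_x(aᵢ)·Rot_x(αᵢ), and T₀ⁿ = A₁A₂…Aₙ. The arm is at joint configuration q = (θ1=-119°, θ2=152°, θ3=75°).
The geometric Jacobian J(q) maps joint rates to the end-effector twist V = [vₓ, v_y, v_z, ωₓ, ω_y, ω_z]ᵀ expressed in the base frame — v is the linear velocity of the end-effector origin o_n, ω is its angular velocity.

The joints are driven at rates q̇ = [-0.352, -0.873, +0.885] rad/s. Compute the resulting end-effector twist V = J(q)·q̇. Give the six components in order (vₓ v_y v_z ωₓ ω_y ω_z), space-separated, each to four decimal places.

o_n = [-0.1009, 0.5089, 0.1683]
J₁: ẑ×o_n = [-0.5089, -0.1009, 0.0000], ω = ẑ
J2: z=[0.8746, -0.4848, 0.0000] o=[-0.0921, -0.1662, 0.4800] → [0.1511, 0.2726, 0.5862, 0.8746, -0.4848, 0.0000]
J3: z=[0.2276, 0.4106, 0.8829] o=[0.2220, 0.2149, 0.2218] → [-0.2815, -0.2730, 0.1995, 0.2276, 0.4106, 0.8829]
V = J·q̇ = [-0.2019, -0.4441, -0.3351, -0.5621, 0.7866, 0.4294]

-0.2019 -0.4441 -0.3351 -0.5621 0.7866 0.4294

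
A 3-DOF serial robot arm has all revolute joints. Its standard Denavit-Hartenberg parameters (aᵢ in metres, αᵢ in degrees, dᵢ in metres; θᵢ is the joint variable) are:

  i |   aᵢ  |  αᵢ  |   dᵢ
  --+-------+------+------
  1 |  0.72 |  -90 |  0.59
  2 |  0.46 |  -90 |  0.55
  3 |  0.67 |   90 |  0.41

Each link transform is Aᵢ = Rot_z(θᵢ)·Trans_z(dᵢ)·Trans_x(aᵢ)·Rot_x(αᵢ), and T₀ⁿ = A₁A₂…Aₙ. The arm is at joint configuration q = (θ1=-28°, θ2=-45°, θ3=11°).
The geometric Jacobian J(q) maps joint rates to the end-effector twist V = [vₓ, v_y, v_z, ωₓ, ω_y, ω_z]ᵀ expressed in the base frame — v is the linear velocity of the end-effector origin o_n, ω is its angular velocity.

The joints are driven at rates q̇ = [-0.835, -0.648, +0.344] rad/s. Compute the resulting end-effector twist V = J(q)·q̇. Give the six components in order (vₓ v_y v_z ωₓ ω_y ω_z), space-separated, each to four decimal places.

o_n = [1.7877, -0.4724, 1.0904]
J₁: ẑ×o_n = [0.4724, 1.7877, -0.0000], ω = ẑ
J2: z=[0.4695, 0.8829, 0.0000] o=[0.6357, -0.3380, 0.5900] → [0.4418, -0.2349, -1.0802, 0.4695, 0.8829, 0.0000]
J3: z=[0.6243, -0.3320, -0.7071] o=[1.1811, -0.0051, 0.9153] → [-0.3886, -0.5383, -0.0904, 0.6243, -0.3320, -0.7071]
V = J·q̇ = [-0.8145, -1.5257, 0.6689, -0.0894, -0.6863, -1.0782]

-0.8145 -1.5257 0.6689 -0.0894 -0.6863 -1.0782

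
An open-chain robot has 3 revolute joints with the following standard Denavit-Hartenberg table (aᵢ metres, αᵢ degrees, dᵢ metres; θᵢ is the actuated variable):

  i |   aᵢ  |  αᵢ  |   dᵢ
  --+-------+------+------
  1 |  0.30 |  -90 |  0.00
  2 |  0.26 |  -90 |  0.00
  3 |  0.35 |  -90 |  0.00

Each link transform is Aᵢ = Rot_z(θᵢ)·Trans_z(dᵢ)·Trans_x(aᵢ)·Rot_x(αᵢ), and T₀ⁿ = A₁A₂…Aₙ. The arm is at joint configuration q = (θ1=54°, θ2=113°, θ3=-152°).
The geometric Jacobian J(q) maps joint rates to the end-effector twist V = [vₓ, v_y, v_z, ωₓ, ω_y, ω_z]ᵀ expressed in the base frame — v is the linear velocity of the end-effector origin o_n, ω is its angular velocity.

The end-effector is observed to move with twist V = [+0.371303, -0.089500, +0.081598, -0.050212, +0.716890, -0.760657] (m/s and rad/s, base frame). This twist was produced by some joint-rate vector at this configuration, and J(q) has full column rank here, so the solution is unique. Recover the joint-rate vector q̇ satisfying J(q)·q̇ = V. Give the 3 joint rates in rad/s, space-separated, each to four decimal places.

o_n = [0.0547, 0.3548, 0.0451]
J₁: ẑ×o_n = [-0.3548, 0.0547, 0.0000], ω = ẑ
J2: z=[-0.8090, 0.5878, 0.0000] o=[0.1763, 0.2427, 0.0000] → [0.0265, 0.0365, -0.0192, -0.8090, 0.5878, 0.0000]
J3: z=[-0.5411, -0.7447, 0.3907] o=[0.1166, 0.1605, -0.2393] → [-0.2877, 0.1297, -0.1513, -0.5411, -0.7447, 0.3907]
q̇ = J⁺·V = [-0.5270, 0.4620, -0.5980]

-0.5270 0.4620 -0.5980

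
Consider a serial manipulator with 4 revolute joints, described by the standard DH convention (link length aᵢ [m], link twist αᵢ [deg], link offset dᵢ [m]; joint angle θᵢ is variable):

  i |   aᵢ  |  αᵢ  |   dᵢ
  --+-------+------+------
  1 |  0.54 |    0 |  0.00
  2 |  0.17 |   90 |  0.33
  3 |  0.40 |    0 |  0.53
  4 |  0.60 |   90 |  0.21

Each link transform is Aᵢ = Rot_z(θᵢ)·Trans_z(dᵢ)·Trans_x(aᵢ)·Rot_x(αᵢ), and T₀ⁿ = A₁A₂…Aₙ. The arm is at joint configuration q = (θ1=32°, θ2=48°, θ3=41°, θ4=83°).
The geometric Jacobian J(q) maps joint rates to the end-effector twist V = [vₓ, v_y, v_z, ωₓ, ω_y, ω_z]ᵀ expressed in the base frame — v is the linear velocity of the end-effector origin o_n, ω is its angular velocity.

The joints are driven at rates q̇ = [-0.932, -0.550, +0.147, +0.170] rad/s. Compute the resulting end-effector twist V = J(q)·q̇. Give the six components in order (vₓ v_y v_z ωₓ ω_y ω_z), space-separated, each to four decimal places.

0.2412 -1.7352 -0.0620 0.3122 -0.0550 -1.4820

o_n = [1.2104, 0.2920, 1.0898]
J₁: ẑ×o_n = [-0.2920, 1.2104, 0.0000], ω = ẑ
J2: z=[0.0000, 0.0000, 1.0000] o=[0.4579, 0.2862, 0.0000] → [-0.0058, 0.7524, 0.0000, 0.0000, 0.0000, 1.0000]
J3: z=[0.9848, -0.1736, 0.0000] o=[0.4875, 0.4536, 0.3300] → [-0.1319, -0.7483, -0.0336, 0.9848, -0.1736, 0.0000]
J4: z=[0.9848, -0.1736, 0.0000] o=[1.0618, 0.6588, 0.5924] → [-0.0864, -0.4899, -0.3355, 0.9848, -0.1736, 0.0000]
V = J·q̇ = [0.2412, -1.7352, -0.0620, 0.3122, -0.0550, -1.4820]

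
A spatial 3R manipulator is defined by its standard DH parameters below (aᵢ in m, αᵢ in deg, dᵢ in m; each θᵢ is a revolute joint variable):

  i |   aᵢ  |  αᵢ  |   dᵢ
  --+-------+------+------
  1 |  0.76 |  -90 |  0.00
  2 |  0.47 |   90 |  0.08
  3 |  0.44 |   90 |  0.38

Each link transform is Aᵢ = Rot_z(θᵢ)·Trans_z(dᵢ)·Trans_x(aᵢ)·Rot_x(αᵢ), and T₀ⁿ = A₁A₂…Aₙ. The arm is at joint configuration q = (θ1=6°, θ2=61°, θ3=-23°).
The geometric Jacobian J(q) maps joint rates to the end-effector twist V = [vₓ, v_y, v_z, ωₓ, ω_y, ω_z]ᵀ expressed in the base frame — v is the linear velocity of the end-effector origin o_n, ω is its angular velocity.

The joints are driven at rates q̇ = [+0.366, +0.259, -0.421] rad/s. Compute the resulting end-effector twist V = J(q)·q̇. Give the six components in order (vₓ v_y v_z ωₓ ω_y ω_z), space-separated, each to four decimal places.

-0.1913 0.3666 -0.1326 -0.3933 0.2191 0.1619

o_n = [1.5179, 0.0671, -0.5811]
J₁: ẑ×o_n = [-0.0671, 1.5179, 0.0000], ω = ẑ
J2: z=[-0.1045, 0.9945, 0.0000] o=[0.7558, 0.0794, 0.0000] → [-0.5779, -0.0607, -0.7566, -0.1045, 0.9945, 0.0000]
J3: z=[0.8698, 0.0914, 0.4848] o=[0.9741, 0.1828, -0.4111] → [0.0406, 0.4115, -0.1504, 0.8698, 0.0914, 0.4848]
V = J·q̇ = [-0.1913, 0.3666, -0.1326, -0.3933, 0.2191, 0.1619]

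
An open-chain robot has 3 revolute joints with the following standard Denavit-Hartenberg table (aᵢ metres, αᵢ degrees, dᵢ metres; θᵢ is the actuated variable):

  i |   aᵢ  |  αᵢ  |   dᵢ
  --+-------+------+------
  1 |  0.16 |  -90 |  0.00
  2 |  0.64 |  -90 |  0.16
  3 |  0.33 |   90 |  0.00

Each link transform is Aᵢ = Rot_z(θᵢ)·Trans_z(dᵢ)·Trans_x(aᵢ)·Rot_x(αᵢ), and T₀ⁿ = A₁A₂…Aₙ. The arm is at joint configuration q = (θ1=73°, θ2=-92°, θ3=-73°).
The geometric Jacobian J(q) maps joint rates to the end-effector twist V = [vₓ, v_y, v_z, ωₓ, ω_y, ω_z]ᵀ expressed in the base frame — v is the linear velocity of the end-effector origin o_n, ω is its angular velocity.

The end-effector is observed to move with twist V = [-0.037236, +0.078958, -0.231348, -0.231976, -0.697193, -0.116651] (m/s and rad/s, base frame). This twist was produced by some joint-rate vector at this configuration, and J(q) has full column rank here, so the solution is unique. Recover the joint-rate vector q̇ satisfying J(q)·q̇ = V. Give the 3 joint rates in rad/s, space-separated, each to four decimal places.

-0.0910 0.0180 -0.7350

o_n = [-0.4155, 0.2675, 0.7360]
J₁: ẑ×o_n = [-0.2675, -0.4155, 0.0000], ω = ẑ
J2: z=[-0.9563, 0.2924, 0.0000] o=[0.0468, 0.1530, 0.0000] → [0.2152, 0.7039, 0.0257, -0.9563, 0.2924, 0.0000]
J3: z=[0.2922, 0.9557, 0.0349] o=[-0.1128, 0.1784, 0.6396] → [0.0890, -0.0387, 0.3154, 0.2922, 0.9557, 0.0349]
q̇ = J⁺·V = [-0.0910, 0.0180, -0.7350]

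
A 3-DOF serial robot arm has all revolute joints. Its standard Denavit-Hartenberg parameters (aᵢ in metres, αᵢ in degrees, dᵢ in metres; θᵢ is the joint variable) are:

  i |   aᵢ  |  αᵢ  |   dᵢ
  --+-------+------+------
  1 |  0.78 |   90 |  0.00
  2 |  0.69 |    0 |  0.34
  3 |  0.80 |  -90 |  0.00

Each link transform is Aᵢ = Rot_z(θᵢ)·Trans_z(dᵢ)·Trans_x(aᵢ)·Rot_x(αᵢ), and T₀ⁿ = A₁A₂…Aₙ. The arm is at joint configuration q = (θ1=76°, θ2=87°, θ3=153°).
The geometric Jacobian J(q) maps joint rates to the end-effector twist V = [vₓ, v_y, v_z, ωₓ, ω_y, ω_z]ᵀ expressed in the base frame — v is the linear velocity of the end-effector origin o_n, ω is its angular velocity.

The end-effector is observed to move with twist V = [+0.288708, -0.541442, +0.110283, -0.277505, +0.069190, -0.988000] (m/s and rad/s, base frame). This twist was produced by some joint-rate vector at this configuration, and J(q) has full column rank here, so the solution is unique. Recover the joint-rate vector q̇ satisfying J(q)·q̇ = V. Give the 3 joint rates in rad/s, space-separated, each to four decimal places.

o_n = [0.4306, 0.3215, -0.0038]
J₁: ẑ×o_n = [-0.3215, 0.4306, 0.0000], ω = ẑ
J2: z=[0.9703, -0.2419, 0.0000] o=[0.1887, 0.7568, 0.0000] → [0.0009, 0.0037, -0.3639, 0.9703, -0.2419, 0.0000]
J3: z=[0.9703, -0.2419, 0.0000] o=[0.5273, 0.7096, 0.6891] → [0.1676, 0.6722, -0.4000, 0.9703, -0.2419, 0.0000]
q̇ = J⁺·V = [-0.9880, -0.1140, -0.1720]

-0.9880 -0.1140 -0.1720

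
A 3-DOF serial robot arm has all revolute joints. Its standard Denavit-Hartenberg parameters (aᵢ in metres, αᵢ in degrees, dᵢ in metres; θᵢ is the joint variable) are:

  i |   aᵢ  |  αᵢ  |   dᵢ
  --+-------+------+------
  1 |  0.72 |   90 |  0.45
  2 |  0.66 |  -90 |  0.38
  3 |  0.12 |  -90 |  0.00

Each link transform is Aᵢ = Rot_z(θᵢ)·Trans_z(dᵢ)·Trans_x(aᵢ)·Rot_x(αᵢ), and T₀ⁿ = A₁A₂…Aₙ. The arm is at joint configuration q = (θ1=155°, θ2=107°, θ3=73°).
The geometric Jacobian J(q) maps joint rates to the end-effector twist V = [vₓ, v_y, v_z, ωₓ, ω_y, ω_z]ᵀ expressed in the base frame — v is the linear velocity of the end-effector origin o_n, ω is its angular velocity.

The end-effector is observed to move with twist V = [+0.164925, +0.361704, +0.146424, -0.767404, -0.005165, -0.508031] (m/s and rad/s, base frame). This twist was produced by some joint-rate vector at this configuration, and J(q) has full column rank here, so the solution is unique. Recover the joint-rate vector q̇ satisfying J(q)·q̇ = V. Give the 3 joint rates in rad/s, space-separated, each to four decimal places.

-0.7200 -0.3290 -0.7250

o_n = [-0.3563, 0.4588, 1.1147]
J₁: ẑ×o_n = [-0.4588, -0.3563, 0.0000], ω = ẑ
J2: z=[0.4226, 0.9063, 0.0000] o=[-0.6525, 0.3043, 0.4500] → [0.6024, -0.2809, -0.2032, 0.4226, 0.9063, 0.0000]
J3: z=[0.8667, -0.4042, -0.2924] o=[-0.3171, 0.5671, 1.0812] → [-0.0452, -0.0176, -0.1097, 0.8667, -0.4042, -0.2924]
q̇ = J⁺·V = [-0.7200, -0.3290, -0.7250]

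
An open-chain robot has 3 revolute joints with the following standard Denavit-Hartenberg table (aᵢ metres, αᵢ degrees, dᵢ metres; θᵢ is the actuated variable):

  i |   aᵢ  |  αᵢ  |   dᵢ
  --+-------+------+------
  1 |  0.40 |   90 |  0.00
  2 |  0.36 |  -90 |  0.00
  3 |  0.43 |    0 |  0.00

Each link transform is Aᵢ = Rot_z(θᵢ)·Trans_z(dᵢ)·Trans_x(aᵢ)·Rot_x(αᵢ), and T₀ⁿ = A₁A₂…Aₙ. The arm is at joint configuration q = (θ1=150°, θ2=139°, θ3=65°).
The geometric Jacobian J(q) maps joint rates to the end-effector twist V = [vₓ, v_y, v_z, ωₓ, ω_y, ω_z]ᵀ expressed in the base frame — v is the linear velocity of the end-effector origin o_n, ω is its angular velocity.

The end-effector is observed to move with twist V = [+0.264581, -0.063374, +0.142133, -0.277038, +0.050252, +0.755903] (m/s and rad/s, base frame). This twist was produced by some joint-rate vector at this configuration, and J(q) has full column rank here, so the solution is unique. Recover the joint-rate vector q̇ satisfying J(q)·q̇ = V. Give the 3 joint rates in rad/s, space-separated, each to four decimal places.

o_n = [-0.1872, -0.3419, 0.3554]
J₁: ẑ×o_n = [0.3419, -0.1872, 0.0000], ω = ẑ
J2: z=[0.5000, 0.8660, 0.0000] o=[-0.3464, 0.2000, 0.0000] → [0.3078, -0.1777, -0.4088, 0.5000, 0.8660, 0.0000]
J3: z=[0.5682, -0.3280, -0.7547] o=[-0.1111, 0.0642, 0.2362] → [-0.3456, -0.0103, -0.2557, 0.5682, -0.3280, -0.7547]
q̇ = J⁺·V = [0.4510, -0.0950, -0.4040]

0.4510 -0.0950 -0.4040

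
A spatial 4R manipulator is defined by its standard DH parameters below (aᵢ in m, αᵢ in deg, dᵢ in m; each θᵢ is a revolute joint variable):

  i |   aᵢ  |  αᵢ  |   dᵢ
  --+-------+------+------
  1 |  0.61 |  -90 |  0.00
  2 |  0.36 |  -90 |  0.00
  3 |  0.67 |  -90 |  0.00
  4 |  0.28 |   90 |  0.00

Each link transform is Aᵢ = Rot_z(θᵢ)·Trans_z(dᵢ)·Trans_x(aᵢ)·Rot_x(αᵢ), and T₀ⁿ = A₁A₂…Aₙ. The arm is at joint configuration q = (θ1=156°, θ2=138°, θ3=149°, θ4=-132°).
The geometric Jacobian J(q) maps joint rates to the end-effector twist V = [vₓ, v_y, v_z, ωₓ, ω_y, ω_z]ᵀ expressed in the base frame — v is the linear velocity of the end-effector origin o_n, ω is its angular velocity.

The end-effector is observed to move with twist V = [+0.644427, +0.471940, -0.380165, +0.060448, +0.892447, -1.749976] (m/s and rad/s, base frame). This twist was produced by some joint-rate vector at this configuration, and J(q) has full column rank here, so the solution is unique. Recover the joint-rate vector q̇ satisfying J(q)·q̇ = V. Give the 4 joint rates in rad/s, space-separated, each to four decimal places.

-0.7770 -0.1370 -0.9290 -0.8200

o_n = [-0.3654, 0.4348, 0.1906]
J₁: ẑ×o_n = [-0.4348, -0.3654, 0.0000], ω = ẑ
J2: z=[-0.4067, -0.9135, 0.0000] o=[-0.5573, 0.2481, 0.0000] → [-0.1741, 0.0775, 0.0993, -0.4067, -0.9135, 0.0000]
J3: z=[0.6113, -0.2722, 0.7431] o=[-0.3129, 0.1393, -0.2409] → [-0.3370, -0.3028, 0.1663, 0.6113, -0.2722, 0.7431]
J4: z=[-0.6983, -0.6274, 0.3446] o=[-0.5624, 0.6281, 0.1434] → [0.0370, 0.1008, 0.2586, -0.6983, -0.6274, 0.3446]
q̇ = J⁺·V = [-0.7770, -0.1370, -0.9290, -0.8200]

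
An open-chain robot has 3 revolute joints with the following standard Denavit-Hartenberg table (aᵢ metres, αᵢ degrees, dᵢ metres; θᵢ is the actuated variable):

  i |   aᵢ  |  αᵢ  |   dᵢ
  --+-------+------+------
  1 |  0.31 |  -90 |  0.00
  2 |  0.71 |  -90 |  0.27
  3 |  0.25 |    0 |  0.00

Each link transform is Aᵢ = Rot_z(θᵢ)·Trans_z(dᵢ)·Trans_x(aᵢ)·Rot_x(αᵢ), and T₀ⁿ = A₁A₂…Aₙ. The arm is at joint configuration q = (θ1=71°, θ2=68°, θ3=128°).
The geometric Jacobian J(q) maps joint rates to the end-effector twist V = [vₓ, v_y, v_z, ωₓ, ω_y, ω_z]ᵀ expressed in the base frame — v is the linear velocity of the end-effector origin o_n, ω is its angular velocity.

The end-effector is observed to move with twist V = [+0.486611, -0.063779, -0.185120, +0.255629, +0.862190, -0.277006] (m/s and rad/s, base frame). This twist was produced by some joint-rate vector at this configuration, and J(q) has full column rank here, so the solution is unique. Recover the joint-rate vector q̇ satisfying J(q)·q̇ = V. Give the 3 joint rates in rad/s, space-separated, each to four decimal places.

o_n = [0.0997, 0.5138, -0.5156]
J₁: ẑ×o_n = [-0.5138, 0.0997, 0.0000], ω = ẑ
J2: z=[-0.9455, 0.3256, 0.0000] o=[0.1009, 0.2931, 0.0000] → [-0.1679, -0.4875, -0.2083, -0.9455, 0.3256, 0.0000]
J3: z=[-0.3019, -0.8767, -0.3746] o=[-0.0678, 0.6325, -0.6583] → [-0.1696, -0.0197, 0.1827, -0.3019, -0.8767, -0.3746]
q̇ = J⁺·V = [-0.6400, 0.0390, -0.9690]

-0.6400 0.0390 -0.9690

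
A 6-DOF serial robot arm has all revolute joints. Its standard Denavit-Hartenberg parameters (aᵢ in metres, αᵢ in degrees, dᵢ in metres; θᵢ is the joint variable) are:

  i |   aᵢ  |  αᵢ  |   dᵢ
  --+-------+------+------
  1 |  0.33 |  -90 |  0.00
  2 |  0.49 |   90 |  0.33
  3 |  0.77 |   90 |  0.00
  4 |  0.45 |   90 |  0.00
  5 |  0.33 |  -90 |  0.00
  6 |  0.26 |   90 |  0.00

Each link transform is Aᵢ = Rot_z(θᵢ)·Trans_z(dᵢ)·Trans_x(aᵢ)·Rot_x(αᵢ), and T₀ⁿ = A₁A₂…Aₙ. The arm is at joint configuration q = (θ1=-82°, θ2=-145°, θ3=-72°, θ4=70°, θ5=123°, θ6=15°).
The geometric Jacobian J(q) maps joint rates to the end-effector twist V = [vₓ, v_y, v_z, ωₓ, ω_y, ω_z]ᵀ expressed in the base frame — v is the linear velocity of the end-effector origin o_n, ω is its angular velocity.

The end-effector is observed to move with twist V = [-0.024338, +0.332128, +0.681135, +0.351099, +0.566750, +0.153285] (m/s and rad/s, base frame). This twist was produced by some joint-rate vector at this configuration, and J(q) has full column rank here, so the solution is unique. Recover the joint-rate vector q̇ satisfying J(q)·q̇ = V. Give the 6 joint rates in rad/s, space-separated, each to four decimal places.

-0.0380 0.6900 0.4700 -0.3110 0.5030 0.2040

o_n = [-0.5264, -0.1070, 0.0269]
J₁: ẑ×o_n = [0.1070, -0.5264, 0.0000], ω = ẑ
J2: z=[0.9903, 0.1392, 0.0000] o=[0.0459, -0.3268, 0.0000] → [0.0037, -0.0267, 0.2973, 0.9903, 0.1392, 0.0000]
J3: z=[-0.0798, 0.5680, -0.8192] o=[0.3169, 0.1166, 0.2811] → [-0.3275, 0.6705, 0.4968, -0.0798, 0.5680, -0.8192]
J4: z=[-0.1976, -0.8145, -0.5455] o=[-0.4355, 0.2077, 0.4175] → [0.1464, -0.0275, -0.0119, -0.1976, -0.8145, -0.5455]
J5: z=[-0.8908, -0.0831, 0.4467] o=[-0.6196, 0.4661, 0.0984] → [0.2620, -0.0221, 0.5183, -0.8908, -0.0831, 0.4467]
J6: z=[0.4508, -0.0380, 0.8918] o=[-0.6007, 0.1375, 0.0749] → [0.2199, 0.0879, -0.1074, 0.4508, -0.0380, 0.8918]
q̇ = J⁺·V = [-0.0380, 0.6900, 0.4700, -0.3110, 0.5030, 0.2040]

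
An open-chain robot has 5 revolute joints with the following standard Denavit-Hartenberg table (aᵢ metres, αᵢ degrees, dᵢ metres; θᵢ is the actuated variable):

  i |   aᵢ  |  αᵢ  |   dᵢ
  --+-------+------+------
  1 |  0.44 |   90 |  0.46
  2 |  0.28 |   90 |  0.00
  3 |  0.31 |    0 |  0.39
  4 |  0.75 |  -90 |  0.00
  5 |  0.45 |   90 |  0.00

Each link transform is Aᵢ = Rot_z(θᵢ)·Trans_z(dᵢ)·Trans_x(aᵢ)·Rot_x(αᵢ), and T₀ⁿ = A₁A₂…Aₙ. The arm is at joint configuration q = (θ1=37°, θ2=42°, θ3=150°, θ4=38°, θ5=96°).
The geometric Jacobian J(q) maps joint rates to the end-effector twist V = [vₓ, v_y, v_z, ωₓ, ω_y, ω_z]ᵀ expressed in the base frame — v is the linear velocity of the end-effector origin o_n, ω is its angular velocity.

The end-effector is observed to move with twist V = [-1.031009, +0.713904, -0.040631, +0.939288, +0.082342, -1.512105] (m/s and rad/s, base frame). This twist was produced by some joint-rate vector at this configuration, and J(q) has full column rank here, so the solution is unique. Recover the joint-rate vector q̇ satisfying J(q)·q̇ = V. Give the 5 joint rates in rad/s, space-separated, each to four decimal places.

o_n = [-0.0512, -0.1102, 0.0447]
J₁: ẑ×o_n = [0.1102, -0.0512, 0.0000], ω = ẑ
J2: z=[0.6018, -0.7986, 0.0000] o=[0.3514, 0.2648, 0.4600] → [0.3317, 0.2499, -0.5472, 0.6018, -0.7986, 0.0000]
J3: z=[0.5344, 0.4027, -0.7431] o=[0.5176, 0.3900, 0.6474] → [-0.6144, 0.7448, -0.0383, 0.5344, 0.4027, -0.7431]
J4: z=[0.5344, 0.4027, -0.7431] o=[0.6599, 0.3032, 0.1779] → [-0.3609, 0.5997, 0.0655, 0.5344, 0.4027, -0.7431]
J5: z=[-0.5134, 0.8531, 0.0931] o=[0.1563, 0.0544, -0.3191] → [0.3256, 0.1674, 0.2616, -0.5134, 0.8531, 0.0931]
q̇ = J⁺·V = [-0.4640, -0.2620, 0.6640, 0.6500, -0.7690]

-0.4640 -0.2620 0.6640 0.6500 -0.7690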